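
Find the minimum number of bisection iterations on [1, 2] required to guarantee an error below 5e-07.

We need (b-a)/2^n ≤ 5e-07
(2 - 1)/2^n ≤ 5e-07
1/2^n ≤ 5e-07
2^n ≥ 2000000
n ≥ log₂(2000000) = 20.93
n ≥ 21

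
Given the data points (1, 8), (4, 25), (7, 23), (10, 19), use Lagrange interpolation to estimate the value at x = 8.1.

Lagrange interpolation formula:
P(x) = Σ yᵢ × Lᵢ(x)
where Lᵢ(x) = Π_{j≠i} (x - xⱼ)/(xᵢ - xⱼ)

L_0(8.1) = (8.1 - 4)/(1 - 4) × (8.1 - 7)/(1 - 7) × (8.1 - 10)/(1 - 10) = 0.052895
L_1(8.1) = (8.1 - 1)/(4 - 1) × (8.1 - 7)/(4 - 7) × (8.1 - 10)/(4 - 10) = -0.274796
L_2(8.1) = (8.1 - 1)/(7 - 1) × (8.1 - 4)/(7 - 4) × (8.1 - 10)/(7 - 10) = 1.024241
L_3(8.1) = (8.1 - 1)/(10 - 1) × (8.1 - 4)/(10 - 4) × (8.1 - 7)/(10 - 7) = 0.197660

P(8.1) = 8×L_0(8.1) + 25×L_1(8.1) + 23×L_2(8.1) + 19×L_3(8.1)
P(8.1) = 20.866340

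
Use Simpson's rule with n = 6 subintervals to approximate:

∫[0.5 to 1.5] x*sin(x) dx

f(x) = x*sin(x)
a = 0.5, b = 1.5, n = 6
h = (b - a)/n = 0.166667

Simpson's rule: (h/3)[f(x₀) + 4f(x₁) + 2f(x₂) + ... + f(xₙ)]

x_0 = 0.5000, f(x_0) = 0.239713, coefficient = 1
x_1 = 0.6667, f(x_1) = 0.412247, coefficient = 4
x_2 = 0.8333, f(x_2) = 0.616814, coefficient = 2
x_3 = 1.0000, f(x_3) = 0.841471, coefficient = 4
x_4 = 1.1667, f(x_4) = 1.072686, coefficient = 2
x_5 = 1.3333, f(x_5) = 1.295917, coefficient = 4
x_6 = 1.5000, f(x_6) = 1.496242, coefficient = 1

I ≈ (0.166667/3) × 15.313494 = 0.850750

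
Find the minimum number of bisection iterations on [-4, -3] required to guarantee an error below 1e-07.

We need (b-a)/2^n ≤ 1e-07
(-3 - (-4))/2^n ≤ 1e-07
1/2^n ≤ 1e-07
2^n ≥ 10000000
n ≥ log₂(10000000) = 23.25
n ≥ 24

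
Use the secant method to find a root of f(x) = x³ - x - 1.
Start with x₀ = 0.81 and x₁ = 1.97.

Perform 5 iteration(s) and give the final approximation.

f(x) = x³ - x - 1
x₀ = 0.81, x₁ = 1.97

Secant formula: x_{n+1} = x_n - f(x_n)(x_n - x_{n-1})/(f(x_n) - f(x_{n-1}))

Iteration 1:
  f(0.810000) = -1.278559
  f(1.970000) = 4.675373
  x_2 = 1.970000 - 4.675373×(1.970000 - 0.810000)/(4.675373 - (-1.278559))
       = 1.059101
Iteration 2:
  f(1.970000) = 4.675373
  f(1.059101) = -0.871114
  x_3 = 1.059101 - (-0.871114)×(1.059101 - 1.970000)/(-0.871114 - 4.675373)
       = 1.202164
Iteration 3:
  f(1.059101) = -0.871114
  f(1.202164) = -0.464800
  x_4 = 1.202164 - (-0.464800)×(1.202164 - 1.059101)/(-0.464800 - (-0.871114))
       = 1.365820
Iteration 4:
  f(1.202164) = -0.464800
  f(1.365820) = 0.182066
  x_5 = 1.365820 - 0.182066×(1.365820 - 1.202164)/(0.182066 - (-0.464800))
       = 1.319757
Iteration 5:
  f(1.365820) = 0.182066
  f(1.319757) = -0.021059
  x_6 = 1.319757 - (-0.021059)×(1.319757 - 1.365820)/(-0.021059 - 0.182066)
       = 1.324533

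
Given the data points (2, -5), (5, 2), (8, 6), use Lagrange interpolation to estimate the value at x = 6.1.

Lagrange interpolation formula:
P(x) = Σ yᵢ × Lᵢ(x)
where Lᵢ(x) = Π_{j≠i} (x - xⱼ)/(xᵢ - xⱼ)

L_0(6.1) = (6.1 - 5)/(2 - 5) × (6.1 - 8)/(2 - 8) = -0.116111
L_1(6.1) = (6.1 - 2)/(5 - 2) × (6.1 - 8)/(5 - 8) = 0.865556
L_2(6.1) = (6.1 - 2)/(8 - 2) × (6.1 - 5)/(8 - 5) = 0.250556

P(6.1) = (-5)×L_0(6.1) + 2×L_1(6.1) + 6×L_2(6.1)
P(6.1) = 3.815000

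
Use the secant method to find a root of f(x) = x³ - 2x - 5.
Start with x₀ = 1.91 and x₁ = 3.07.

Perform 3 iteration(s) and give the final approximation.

f(x) = x³ - 2x - 5
x₀ = 1.91, x₁ = 3.07

Secant formula: x_{n+1} = x_n - f(x_n)(x_n - x_{n-1})/(f(x_n) - f(x_{n-1}))

Iteration 1:
  f(1.910000) = -1.852129
  f(3.070000) = 17.794443
  x_2 = 3.070000 - 17.794443×(3.070000 - 1.910000)/(17.794443 - (-1.852129))
       = 2.019356
Iteration 2:
  f(3.070000) = 17.794443
  f(2.019356) = -0.804185
  x_3 = 2.019356 - (-0.804185)×(2.019356 - 3.070000)/(-0.804185 - 17.794443)
       = 2.064785
Iteration 3:
  f(2.019356) = -0.804185
  f(2.064785) = -0.326699
  x_4 = 2.064785 - (-0.326699)×(2.064785 - 2.019356)/(-0.326699 - (-0.804185))
       = 2.095867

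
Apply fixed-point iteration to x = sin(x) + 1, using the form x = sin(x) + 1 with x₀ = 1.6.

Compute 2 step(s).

Equation: x = sin(x) + 1
Fixed-point form: x = sin(x) + 1
x₀ = 1.6

x_1 = g(1.600000) = 1.999574
x_2 = g(1.999574) = 1.909475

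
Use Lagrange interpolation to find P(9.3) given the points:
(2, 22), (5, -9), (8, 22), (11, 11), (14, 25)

Lagrange interpolation formula:
P(x) = Σ yᵢ × Lᵢ(x)
where Lᵢ(x) = Π_{j≠i} (x - xⱼ)/(xᵢ - xⱼ)

L_0(9.3) = (9.3 - 5)/(2 - 5) × (9.3 - 8)/(2 - 8) × (9.3 - 11)/(2 - 11) × (9.3 - 14)/(2 - 14) = 0.022975
L_1(9.3) = (9.3 - 2)/(5 - 2) × (9.3 - 8)/(5 - 8) × (9.3 - 11)/(5 - 11) × (9.3 - 14)/(5 - 14) = -0.156019
L_2(9.3) = (9.3 - 2)/(8 - 2) × (9.3 - 5)/(8 - 5) × (9.3 - 11)/(8 - 11) × (9.3 - 14)/(8 - 14) = 0.774093
L_3(9.3) = (9.3 - 2)/(11 - 2) × (9.3 - 5)/(11 - 5) × (9.3 - 8)/(11 - 8) × (9.3 - 14)/(11 - 14) = 0.394636
L_4(9.3) = (9.3 - 2)/(14 - 2) × (9.3 - 5)/(14 - 5) × (9.3 - 8)/(14 - 8) × (9.3 - 11)/(14 - 11) = -0.035685

P(9.3) = 22×L_0(9.3) + (-9)×L_1(9.3) + 22×L_2(9.3) + 11×L_3(9.3) + 25×L_4(9.3)
P(9.3) = 22.388533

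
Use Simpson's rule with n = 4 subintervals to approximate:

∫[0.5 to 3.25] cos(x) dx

f(x) = cos(x)
a = 0.5, b = 3.25, n = 4
h = (b - a)/n = 0.687500

Simpson's rule: (h/3)[f(x₀) + 4f(x₁) + 2f(x₂) + ... + f(xₙ)]

x_0 = 0.5000, f(x_0) = 0.877583, coefficient = 1
x_1 = 1.1875, f(x_1) = 0.373980, coefficient = 4
x_2 = 1.8750, f(x_2) = -0.299534, coefficient = 2
x_3 = 2.5625, f(x_3) = -0.836960, coefficient = 4
x_4 = 3.2500, f(x_4) = -0.994130, coefficient = 1

I ≈ (0.687500/3) × -2.567534 = -0.588393
Exact value: -0.587621
Error: 0.000772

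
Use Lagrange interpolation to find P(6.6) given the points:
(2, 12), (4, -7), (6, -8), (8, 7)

Lagrange interpolation formula:
P(x) = Σ yᵢ × Lᵢ(x)
where Lᵢ(x) = Π_{j≠i} (x - xⱼ)/(xᵢ - xⱼ)

L_0(6.6) = (6.6 - 4)/(2 - 4) × (6.6 - 6)/(2 - 6) × (6.6 - 8)/(2 - 8) = 0.045500
L_1(6.6) = (6.6 - 2)/(4 - 2) × (6.6 - 6)/(4 - 6) × (6.6 - 8)/(4 - 8) = -0.241500
L_2(6.6) = (6.6 - 2)/(6 - 2) × (6.6 - 4)/(6 - 4) × (6.6 - 8)/(6 - 8) = 1.046500
L_3(6.6) = (6.6 - 2)/(8 - 2) × (6.6 - 4)/(8 - 4) × (6.6 - 6)/(8 - 6) = 0.149500

P(6.6) = 12×L_0(6.6) + (-7)×L_1(6.6) + (-8)×L_2(6.6) + 7×L_3(6.6)
P(6.6) = -5.089000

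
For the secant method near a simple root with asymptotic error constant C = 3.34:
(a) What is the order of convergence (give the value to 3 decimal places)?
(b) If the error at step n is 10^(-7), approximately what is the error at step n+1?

(a) Secant method has superlinear convergence with order φ = (1+√5)/2 ≈ 1.618.
    This means |e_{n+1}| ≈ C|e_n|^1.618.

(b) With |e_n| = 10^(-7) and C = 3.34:
    |e_{n+1}| ≈ 3.34 × (10^(-7))^1.618 = 3.34 × 10^(-11.33)

(a) ≈ 1.618 (golden ratio); (b) |e_{n+1}| ≈ 1.576e-11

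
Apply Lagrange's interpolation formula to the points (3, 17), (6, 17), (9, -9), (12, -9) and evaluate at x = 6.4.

Lagrange interpolation formula:
P(x) = Σ yᵢ × Lᵢ(x)
where Lᵢ(x) = Π_{j≠i} (x - xⱼ)/(xᵢ - xⱼ)

L_0(6.4) = (6.4 - 6)/(3 - 6) × (6.4 - 9)/(3 - 9) × (6.4 - 12)/(3 - 12) = -0.035951
L_1(6.4) = (6.4 - 3)/(6 - 3) × (6.4 - 9)/(6 - 9) × (6.4 - 12)/(6 - 12) = 0.916741
L_2(6.4) = (6.4 - 3)/(9 - 3) × (6.4 - 6)/(9 - 6) × (6.4 - 12)/(9 - 12) = 0.141037
L_3(6.4) = (6.4 - 3)/(12 - 3) × (6.4 - 6)/(12 - 6) × (6.4 - 9)/(12 - 9) = -0.021827

P(6.4) = 17×L_0(6.4) + 17×L_1(6.4) + (-9)×L_2(6.4) + (-9)×L_3(6.4)
P(6.4) = 13.900543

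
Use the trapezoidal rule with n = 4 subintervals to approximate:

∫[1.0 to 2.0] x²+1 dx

f(x) = x²+1
a = 1.0, b = 2.0, n = 4
h = (b - a)/n = 0.250000

Trapezoidal rule: (h/2)[f(x₀) + 2f(x₁) + 2f(x₂) + ... + f(xₙ)]

x_0 = 1.0000, f(x_0) = 2.000000, coefficient = 1
x_1 = 1.2500, f(x_1) = 2.562500, coefficient = 2
x_2 = 1.5000, f(x_2) = 3.250000, coefficient = 2
x_3 = 1.7500, f(x_3) = 4.062500, coefficient = 2
x_4 = 2.0000, f(x_4) = 5.000000, coefficient = 1

I ≈ (0.250000/2) × 26.750000 = 3.343750
Exact value: 3.333333
Error: 0.010417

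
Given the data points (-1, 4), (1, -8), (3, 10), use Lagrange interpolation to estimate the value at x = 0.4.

Lagrange interpolation formula:
P(x) = Σ yᵢ × Lᵢ(x)
where Lᵢ(x) = Π_{j≠i} (x - xⱼ)/(xᵢ - xⱼ)

L_0(0.4) = (0.4 - 1)/(-1 - 1) × (0.4 - 3)/(-1 - 3) = 0.195000
L_1(0.4) = (0.4 - (-1))/(1 - (-1)) × (0.4 - 3)/(1 - 3) = 0.910000
L_2(0.4) = (0.4 - (-1))/(3 - (-1)) × (0.4 - 1)/(3 - 1) = -0.105000

P(0.4) = 4×L_0(0.4) + (-8)×L_1(0.4) + 10×L_2(0.4)
P(0.4) = -7.550000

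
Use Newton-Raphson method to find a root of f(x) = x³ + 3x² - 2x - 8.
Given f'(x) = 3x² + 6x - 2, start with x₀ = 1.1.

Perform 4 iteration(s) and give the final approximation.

f(x) = x³ + 3x² - 2x - 8
f'(x) = 3x² + 6x - 2
x₀ = 1.1

Newton-Raphson formula: x_{n+1} = x_n - f(x_n)/f'(x_n)

Iteration 1:
  f(1.100000) = -5.239000
  f'(1.100000) = 8.230000
  x_1 = 1.100000 - (-5.239000)/8.230000 = 1.736574
Iteration 2:
  f(1.736574) = 2.810879
  f'(1.736574) = 17.466504
  x_2 = 1.736574 - 2.810879/17.466504 = 1.575644
Iteration 3:
  f(1.575644) = 0.208450
  f'(1.575644) = 14.901823
  x_3 = 1.575644 - 0.208450/14.901823 = 1.561656
Iteration 4:
  f(1.561656) = 0.001509
  f'(1.561656) = 14.686238
  x_4 = 1.561656 - 0.001509/14.686238 = 1.561553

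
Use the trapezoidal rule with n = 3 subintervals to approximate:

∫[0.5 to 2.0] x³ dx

f(x) = x³
a = 0.5, b = 2.0, n = 3
h = (b - a)/n = 0.500000

Trapezoidal rule: (h/2)[f(x₀) + 2f(x₁) + 2f(x₂) + ... + f(xₙ)]

x_0 = 0.5000, f(x_0) = 0.125000, coefficient = 1
x_1 = 1.0000, f(x_1) = 1.000000, coefficient = 2
x_2 = 1.5000, f(x_2) = 3.375000, coefficient = 2
x_3 = 2.0000, f(x_3) = 8.000000, coefficient = 1

I ≈ (0.500000/2) × 16.875000 = 4.218750
Exact value: 3.984375
Error: 0.234375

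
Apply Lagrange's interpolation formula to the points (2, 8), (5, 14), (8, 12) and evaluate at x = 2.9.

Lagrange interpolation formula:
P(x) = Σ yᵢ × Lᵢ(x)
where Lᵢ(x) = Π_{j≠i} (x - xⱼ)/(xᵢ - xⱼ)

L_0(2.9) = (2.9 - 5)/(2 - 5) × (2.9 - 8)/(2 - 8) = 0.595000
L_1(2.9) = (2.9 - 2)/(5 - 2) × (2.9 - 8)/(5 - 8) = 0.510000
L_2(2.9) = (2.9 - 2)/(8 - 2) × (2.9 - 5)/(8 - 5) = -0.105000

P(2.9) = 8×L_0(2.9) + 14×L_1(2.9) + 12×L_2(2.9)
P(2.9) = 10.640000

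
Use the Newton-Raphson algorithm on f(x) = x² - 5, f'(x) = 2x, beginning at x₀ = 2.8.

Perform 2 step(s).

f(x) = x² - 5
f'(x) = 2x
x₀ = 2.8

Newton-Raphson formula: x_{n+1} = x_n - f(x_n)/f'(x_n)

Iteration 1:
  f(2.800000) = 2.840000
  f'(2.800000) = 5.600000
  x_1 = 2.800000 - 2.840000/5.600000 = 2.292857
Iteration 2:
  f(2.292857) = 0.257194
  f'(2.292857) = 4.585714
  x_2 = 2.292857 - 0.257194/4.585714 = 2.236771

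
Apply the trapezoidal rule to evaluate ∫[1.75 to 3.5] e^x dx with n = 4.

f(x) = e^x
a = 1.75, b = 3.5, n = 4
h = (b - a)/n = 0.437500

Trapezoidal rule: (h/2)[f(x₀) + 2f(x₁) + 2f(x₂) + ... + f(xₙ)]

x_0 = 1.7500, f(x_0) = 5.754603, coefficient = 1
x_1 = 2.1875, f(x_1) = 8.912903, coefficient = 2
x_2 = 2.6250, f(x_2) = 13.804574, coefficient = 2
x_3 = 3.0625, f(x_3) = 21.380943, coefficient = 2
x_4 = 3.5000, f(x_4) = 33.115452, coefficient = 1

I ≈ (0.437500/2) × 127.066894 = 27.795883
Exact value: 27.360849
Error: 0.435034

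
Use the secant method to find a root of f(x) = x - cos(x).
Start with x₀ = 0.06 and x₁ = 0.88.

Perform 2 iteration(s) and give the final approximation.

f(x) = x - cos(x)
x₀ = 0.06, x₁ = 0.88

Secant formula: x_{n+1} = x_n - f(x_n)(x_n - x_{n-1})/(f(x_n) - f(x_{n-1}))

Iteration 1:
  f(0.060000) = -0.938201
  f(0.880000) = 0.242849
  x_2 = 0.880000 - 0.242849×(0.880000 - 0.060000)/(0.242849 - (-0.938201))
       = 0.711391
Iteration 2:
  f(0.880000) = 0.242849
  f(0.711391) = -0.046064
  x_3 = 0.711391 - (-0.046064)×(0.711391 - 0.880000)/(-0.046064 - 0.242849)
       = 0.738274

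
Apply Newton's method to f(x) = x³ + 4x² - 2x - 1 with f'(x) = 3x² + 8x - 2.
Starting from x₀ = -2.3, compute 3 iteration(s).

f(x) = x³ + 4x² - 2x - 1
f'(x) = 3x² + 8x - 2
x₀ = -2.3

Newton-Raphson formula: x_{n+1} = x_n - f(x_n)/f'(x_n)

Iteration 1:
  f(-2.300000) = 12.593000
  f'(-2.300000) = -4.530000
  x_1 = -2.300000 - 12.593000/(-4.530000) = 0.479912
Iteration 2:
  f(0.479912) = -0.928031
  f'(0.479912) = 2.530239
  x_2 = 0.479912 - (-0.928031)/2.530239 = 0.846688
Iteration 3:
  f(0.846688) = 0.781119
  f'(0.846688) = 6.924144
  x_3 = 0.846688 - 0.781119/6.924144 = 0.733877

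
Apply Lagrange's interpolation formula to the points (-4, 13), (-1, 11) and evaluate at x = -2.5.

Lagrange interpolation formula:
P(x) = Σ yᵢ × Lᵢ(x)
where Lᵢ(x) = Π_{j≠i} (x - xⱼ)/(xᵢ - xⱼ)

L_0(-2.5) = (-2.5 - (-1))/(-4 - (-1)) = 0.500000
L_1(-2.5) = (-2.5 - (-4))/(-1 - (-4)) = 0.500000

P(-2.5) = 13×L_0(-2.5) + 11×L_1(-2.5)
P(-2.5) = 12.000000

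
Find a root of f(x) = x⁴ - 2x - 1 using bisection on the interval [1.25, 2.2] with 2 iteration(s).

f(x) = x⁴ - 2x - 1
Initial interval: [1.25, 2.2]

Iteration 1:
  c_1 = (1.250000 + 2.200000)/2 = 1.725000
  f(c_1) = f(1.725000) = 4.404344
  f(a) × f(c) < 0, new interval: [1.250000, 1.725000]
Iteration 2:
  c_2 = (1.250000 + 1.725000)/2 = 1.487500
  f(c_2) = f(1.487500) = 0.920848
  f(a) × f(c) < 0, new interval: [1.250000, 1.487500]

After 2 iteration(s), the approximation is c_2 = 1.487500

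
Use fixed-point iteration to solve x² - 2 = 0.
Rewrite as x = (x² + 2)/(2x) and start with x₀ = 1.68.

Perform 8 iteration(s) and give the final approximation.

Equation: x² - 2 = 0
Fixed-point form: x = (x² + 2)/(2x)
x₀ = 1.68

x_1 = g(1.680000) = 1.435238
x_2 = g(1.435238) = 1.414368
x_3 = g(1.414368) = 1.414214
x_4 = g(1.414214) = 1.414214
x_5 = g(1.414214) = 1.414214
x_6 = g(1.414214) = 1.414214
x_7 = g(1.414214) = 1.414214
x_8 = g(1.414214) = 1.414214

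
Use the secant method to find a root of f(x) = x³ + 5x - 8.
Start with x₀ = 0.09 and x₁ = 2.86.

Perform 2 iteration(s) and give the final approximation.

f(x) = x³ + 5x - 8
x₀ = 0.09, x₁ = 2.86

Secant formula: x_{n+1} = x_n - f(x_n)(x_n - x_{n-1})/(f(x_n) - f(x_{n-1}))

Iteration 1:
  f(0.090000) = -7.549271
  f(2.860000) = 29.693656
  x_2 = 2.860000 - 29.693656×(2.860000 - 0.090000)/(29.693656 - (-7.549271))
       = 0.651489
Iteration 2:
  f(2.860000) = 29.693656
  f(0.651489) = -4.466041
  x_3 = 0.651489 - (-4.466041)×(0.651489 - 2.860000)/(-4.466041 - 29.693656)
       = 0.940230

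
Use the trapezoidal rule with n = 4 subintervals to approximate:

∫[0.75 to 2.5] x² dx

f(x) = x²
a = 0.75, b = 2.5, n = 4
h = (b - a)/n = 0.437500

Trapezoidal rule: (h/2)[f(x₀) + 2f(x₁) + 2f(x₂) + ... + f(xₙ)]

x_0 = 0.7500, f(x_0) = 0.562500, coefficient = 1
x_1 = 1.1875, f(x_1) = 1.410156, coefficient = 2
x_2 = 1.6250, f(x_2) = 2.640625, coefficient = 2
x_3 = 2.0625, f(x_3) = 4.253906, coefficient = 2
x_4 = 2.5000, f(x_4) = 6.250000, coefficient = 1

I ≈ (0.437500/2) × 23.421875 = 5.123535
Exact value: 5.067708
Error: 0.055827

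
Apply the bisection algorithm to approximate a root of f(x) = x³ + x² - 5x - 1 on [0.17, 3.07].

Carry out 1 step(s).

f(x) = x³ + x² - 5x - 1
Initial interval: [0.17, 3.07]

Iteration 1:
  c_1 = (0.170000 + 3.070000)/2 = 1.620000
  f(c_1) = f(1.620000) = -2.224072
  f(a) × f(c) ≥ 0, new interval: [1.620000, 3.070000]

After 1 iteration(s), the approximation is c_1 = 1.620000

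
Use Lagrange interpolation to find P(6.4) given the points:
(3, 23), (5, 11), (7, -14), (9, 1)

Lagrange interpolation formula:
P(x) = Σ yᵢ × Lᵢ(x)
where Lᵢ(x) = Π_{j≠i} (x - xⱼ)/(xᵢ - xⱼ)

L_0(6.4) = (6.4 - 5)/(3 - 5) × (6.4 - 7)/(3 - 7) × (6.4 - 9)/(3 - 9) = -0.045500
L_1(6.4) = (6.4 - 3)/(5 - 3) × (6.4 - 7)/(5 - 7) × (6.4 - 9)/(5 - 9) = 0.331500
L_2(6.4) = (6.4 - 3)/(7 - 3) × (6.4 - 5)/(7 - 5) × (6.4 - 9)/(7 - 9) = 0.773500
L_3(6.4) = (6.4 - 3)/(9 - 3) × (6.4 - 5)/(9 - 5) × (6.4 - 7)/(9 - 7) = -0.059500

P(6.4) = 23×L_0(6.4) + 11×L_1(6.4) + (-14)×L_2(6.4) + 1×L_3(6.4)
P(6.4) = -8.288500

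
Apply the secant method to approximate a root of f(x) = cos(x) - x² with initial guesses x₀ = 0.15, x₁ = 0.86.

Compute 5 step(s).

f(x) = cos(x) - x²
x₀ = 0.15, x₁ = 0.86

Secant formula: x_{n+1} = x_n - f(x_n)(x_n - x_{n-1})/(f(x_n) - f(x_{n-1}))

Iteration 1:
  f(0.150000) = 0.966271
  f(0.860000) = -0.087163
  x_2 = 0.860000 - (-0.087163)×(0.860000 - 0.150000)/(-0.087163 - 0.966271)
       = 0.801254
Iteration 2:
  f(0.860000) = -0.087163
  f(0.801254) = 0.053799
  x_3 = 0.801254 - 0.053799×(0.801254 - 0.860000)/(0.053799 - (-0.087163))
       = 0.823675
Iteration 3:
  f(0.801254) = 0.053799
  f(0.823675) = 0.001090
  x_4 = 0.823675 - 0.001090×(0.823675 - 0.801254)/(0.001090 - 0.053799)
       = 0.824138
Iteration 4:
  f(0.823675) = 0.001090
  f(0.824138) = -0.000014
  x_5 = 0.824138 - (-0.000014)×(0.824138 - 0.823675)/(-0.000014 - 0.001090)
       = 0.824132
Iteration 5:
  f(0.824138) = -0.000014
  f(0.824132) = 0.000000
  x_6 = 0.824132 - 0.000000×(0.824132 - 0.824138)/(0.000000 - (-0.000014))
       = 0.824132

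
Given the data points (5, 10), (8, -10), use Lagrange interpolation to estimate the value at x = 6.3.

Lagrange interpolation formula:
P(x) = Σ yᵢ × Lᵢ(x)
where Lᵢ(x) = Π_{j≠i} (x - xⱼ)/(xᵢ - xⱼ)

L_0(6.3) = (6.3 - 8)/(5 - 8) = 0.566667
L_1(6.3) = (6.3 - 5)/(8 - 5) = 0.433333

P(6.3) = 10×L_0(6.3) + (-10)×L_1(6.3)
P(6.3) = 1.333333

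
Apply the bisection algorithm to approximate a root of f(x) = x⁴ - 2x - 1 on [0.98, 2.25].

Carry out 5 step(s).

f(x) = x⁴ - 2x - 1
Initial interval: [0.98, 2.25]

Iteration 1:
  c_1 = (0.980000 + 2.250000)/2 = 1.615000
  f(c_1) = f(1.615000) = 2.572838
  f(a) × f(c) < 0, new interval: [0.980000, 1.615000]
Iteration 2:
  c_2 = (0.980000 + 1.615000)/2 = 1.297500
  f(c_2) = f(1.297500) = -0.760807
  f(a) × f(c) ≥ 0, new interval: [1.297500, 1.615000]
Iteration 3:
  c_3 = (1.297500 + 1.615000)/2 = 1.456250
  f(c_3) = f(1.456250) = 0.584716
  f(a) × f(c) < 0, new interval: [1.297500, 1.456250]
Iteration 4:
  c_4 = (1.297500 + 1.456250)/2 = 1.376875
  f(c_4) = f(1.376875) = -0.159750
  f(a) × f(c) ≥ 0, new interval: [1.376875, 1.456250]
Iteration 5:
  c_5 = (1.376875 + 1.456250)/2 = 1.416562
  f(c_5) = f(1.416562) = 0.193516
  f(a) × f(c) < 0, new interval: [1.376875, 1.416562]

After 5 iteration(s), the approximation is c_5 = 1.416562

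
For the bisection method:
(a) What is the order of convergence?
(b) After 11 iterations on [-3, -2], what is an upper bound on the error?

(a) Bisection has linear (order 1) convergence; the error is halved each step.

(b) Error bound = (b-a)/2^n = (-2 - (-3))/2^{11}
    = 1/2^{11}

(a) 1 (linear); (b) error ≤ 4.88e-04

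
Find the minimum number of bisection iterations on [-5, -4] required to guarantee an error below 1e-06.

We need (b-a)/2^n ≤ 1e-06
(-4 - (-5))/2^n ≤ 1e-06
1/2^n ≤ 1e-06
2^n ≥ 1000000
n ≥ log₂(1000000) = 19.93
n ≥ 20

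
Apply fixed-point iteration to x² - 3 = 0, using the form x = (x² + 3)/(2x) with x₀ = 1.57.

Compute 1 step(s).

Equation: x² - 3 = 0
Fixed-point form: x = (x² + 3)/(2x)
x₀ = 1.57

x_1 = g(1.570000) = 1.740414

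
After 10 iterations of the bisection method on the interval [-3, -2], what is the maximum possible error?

Bisection error bound: |error| ≤ (b-a)/2^n
|error| ≤ (-2 - (-3))/2^10 = 1/2^10
|error| ≤ 0.0009765625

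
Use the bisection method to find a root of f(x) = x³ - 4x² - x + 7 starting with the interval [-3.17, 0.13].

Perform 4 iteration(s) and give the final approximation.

f(x) = x³ - 4x² - x + 7
Initial interval: [-3.17, 0.13]

Iteration 1:
  c_1 = (-3.170000 + 0.130000)/2 = -1.520000
  f(c_1) = f(-1.520000) = -4.233408
  f(a) × f(c) ≥ 0, new interval: [-1.520000, 0.130000]
Iteration 2:
  c_2 = (-1.520000 + 0.130000)/2 = -0.695000
  f(c_2) = f(-0.695000) = 5.427198
  f(a) × f(c) < 0, new interval: [-1.520000, -0.695000]
Iteration 3:
  c_3 = (-1.520000 + (-0.695000))/2 = -1.107500
  f(c_3) = f(-1.107500) = 1.842864
  f(a) × f(c) < 0, new interval: [-1.520000, -1.107500]
Iteration 4:
  c_4 = (-1.520000 + (-1.107500))/2 = -1.313750
  f(c_4) = f(-1.313750) = -0.857459
  f(a) × f(c) ≥ 0, new interval: [-1.313750, -1.107500]

After 4 iteration(s), the approximation is c_4 = -1.313750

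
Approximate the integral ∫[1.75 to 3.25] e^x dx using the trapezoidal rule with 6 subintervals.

f(x) = e^x
a = 1.75, b = 3.25, n = 6
h = (b - a)/n = 0.250000

Trapezoidal rule: (h/2)[f(x₀) + 2f(x₁) + 2f(x₂) + ... + f(xₙ)]

x_0 = 1.7500, f(x_0) = 5.754603, coefficient = 1
x_1 = 2.0000, f(x_1) = 7.389056, coefficient = 2
x_2 = 2.2500, f(x_2) = 9.487736, coefficient = 2
x_3 = 2.5000, f(x_3) = 12.182494, coefficient = 2
x_4 = 2.7500, f(x_4) = 15.642632, coefficient = 2
x_5 = 3.0000, f(x_5) = 20.085537, coefficient = 2
x_6 = 3.2500, f(x_6) = 25.790340, coefficient = 1

I ≈ (0.250000/2) × 161.119852 = 20.139981
Exact value: 20.035737
Error: 0.104244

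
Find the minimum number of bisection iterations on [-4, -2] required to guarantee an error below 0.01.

We need (b-a)/2^n ≤ 0.01
(-2 - (-4))/2^n ≤ 0.01
2/2^n ≤ 0.01
2^n ≥ 200
n ≥ log₂(200) = 7.64
n ≥ 8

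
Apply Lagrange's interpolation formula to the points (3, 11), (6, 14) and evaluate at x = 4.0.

Lagrange interpolation formula:
P(x) = Σ yᵢ × Lᵢ(x)
where Lᵢ(x) = Π_{j≠i} (x - xⱼ)/(xᵢ - xⱼ)

L_0(4.0) = (4.0 - 6)/(3 - 6) = 0.666667
L_1(4.0) = (4.0 - 3)/(6 - 3) = 0.333333

P(4.0) = 11×L_0(4.0) + 14×L_1(4.0)
P(4.0) = 12.000000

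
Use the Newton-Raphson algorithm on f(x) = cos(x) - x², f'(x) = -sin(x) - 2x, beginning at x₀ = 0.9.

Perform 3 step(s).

f(x) = cos(x) - x²
f'(x) = -sin(x) - 2x
x₀ = 0.9

Newton-Raphson formula: x_{n+1} = x_n - f(x_n)/f'(x_n)

Iteration 1:
  f(0.900000) = -0.188390
  f'(0.900000) = -2.583327
  x_1 = 0.900000 - (-0.188390)/(-2.583327) = 0.827075
Iteration 2:
  f(0.827075) = -0.007021
  f'(0.827075) = -2.390103
  x_2 = 0.827075 - (-0.007021)/(-2.390103) = 0.824137
Iteration 3:
  f(0.824137) = -0.000012
  f'(0.824137) = -2.382236
  x_3 = 0.824137 - (-0.000012)/(-2.382236) = 0.824132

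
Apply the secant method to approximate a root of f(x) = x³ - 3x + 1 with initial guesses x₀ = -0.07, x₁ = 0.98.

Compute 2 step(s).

f(x) = x³ - 3x + 1
x₀ = -0.07, x₁ = 0.98

Secant formula: x_{n+1} = x_n - f(x_n)(x_n - x_{n-1})/(f(x_n) - f(x_{n-1}))

Iteration 1:
  f(-0.070000) = 1.209657
  f(0.980000) = -0.998808
  x_2 = 0.980000 - (-0.998808)×(0.980000 - (-0.070000))/(-0.998808 - 1.209657)
       = 0.505123
Iteration 2:
  f(0.980000) = -0.998808
  f(0.505123) = -0.386488
  x_3 = 0.505123 - (-0.386488)×(0.505123 - 0.980000)/(-0.386488 - (-0.998808))
       = 0.205388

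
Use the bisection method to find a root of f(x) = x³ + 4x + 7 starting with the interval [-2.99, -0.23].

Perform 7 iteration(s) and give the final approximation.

f(x) = x³ + 4x + 7
Initial interval: [-2.99, -0.23]

Iteration 1:
  c_1 = (-2.990000 + (-0.230000))/2 = -1.610000
  f(c_1) = f(-1.610000) = -3.613281
  f(a) × f(c) ≥ 0, new interval: [-1.610000, -0.230000]
Iteration 2:
  c_2 = (-1.610000 + (-0.230000))/2 = -0.920000
  f(c_2) = f(-0.920000) = 2.541312
  f(a) × f(c) < 0, new interval: [-1.610000, -0.920000]
Iteration 3:
  c_3 = (-1.610000 + (-0.920000))/2 = -1.265000
  f(c_3) = f(-1.265000) = -0.084285
  f(a) × f(c) ≥ 0, new interval: [-1.265000, -0.920000]
Iteration 4:
  c_4 = (-1.265000 + (-0.920000))/2 = -1.092500
  f(c_4) = f(-1.092500) = 1.326040
  f(a) × f(c) < 0, new interval: [-1.265000, -1.092500]
Iteration 5:
  c_5 = (-1.265000 + (-1.092500))/2 = -1.178750
  f(c_5) = f(-1.178750) = 0.647184
  f(a) × f(c) < 0, new interval: [-1.265000, -1.178750]
Iteration 6:
  c_6 = (-1.265000 + (-1.178750))/2 = -1.221875
  f(c_6) = f(-1.221875) = 0.288267
  f(a) × f(c) < 0, new interval: [-1.265000, -1.221875]
Iteration 7:
  c_7 = (-1.265000 + (-1.221875))/2 = -1.243438
  f(c_7) = f(-1.243438) = 0.103726
  f(a) × f(c) < 0, new interval: [-1.265000, -1.243438]

After 7 iteration(s), the approximation is c_7 = -1.243438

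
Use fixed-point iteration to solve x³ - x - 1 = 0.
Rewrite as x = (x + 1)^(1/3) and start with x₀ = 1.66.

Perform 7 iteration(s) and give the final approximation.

Equation: x³ - x - 1 = 0
Fixed-point form: x = (x + 1)^(1/3)
x₀ = 1.66

x_1 = g(1.660000) = 1.385566
x_2 = g(1.385566) = 1.336176
x_3 = g(1.336176) = 1.326891
x_4 = g(1.326891) = 1.325131
x_5 = g(1.325131) = 1.324796
x_6 = g(1.324796) = 1.324733
x_7 = g(1.324733) = 1.324721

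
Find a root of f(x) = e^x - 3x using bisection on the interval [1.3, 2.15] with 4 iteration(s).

f(x) = e^x - 3x
Initial interval: [1.3, 2.15]

Iteration 1:
  c_1 = (1.300000 + 2.150000)/2 = 1.725000
  f(c_1) = f(1.725000) = 0.437521
  f(a) × f(c) < 0, new interval: [1.300000, 1.725000]
Iteration 2:
  c_2 = (1.300000 + 1.725000)/2 = 1.512500
  f(c_2) = f(1.512500) = 0.000562
  f(a) × f(c) < 0, new interval: [1.300000, 1.512500]
Iteration 3:
  c_3 = (1.300000 + 1.512500)/2 = 1.406250
  f(c_3) = f(1.406250) = -0.138126
  f(a) × f(c) ≥ 0, new interval: [1.406250, 1.512500]
Iteration 4:
  c_4 = (1.406250 + 1.512500)/2 = 1.459375
  f(c_4) = f(1.459375) = -0.074856
  f(a) × f(c) ≥ 0, new interval: [1.459375, 1.512500]

After 4 iteration(s), the approximation is c_4 = 1.459375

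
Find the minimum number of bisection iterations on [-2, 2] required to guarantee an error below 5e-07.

We need (b-a)/2^n ≤ 5e-07
(2 - (-2))/2^n ≤ 5e-07
4/2^n ≤ 5e-07
2^n ≥ 8000000
n ≥ log₂(8000000) = 22.93
n ≥ 23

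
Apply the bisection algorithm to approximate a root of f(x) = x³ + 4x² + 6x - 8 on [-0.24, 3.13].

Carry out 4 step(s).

f(x) = x³ + 4x² + 6x - 8
Initial interval: [-0.24, 3.13]

Iteration 1:
  c_1 = (-0.240000 + 3.130000)/2 = 1.445000
  f(c_1) = f(1.445000) = 12.039296
  f(a) × f(c) < 0, new interval: [-0.240000, 1.445000]
Iteration 2:
  c_2 = (-0.240000 + 1.445000)/2 = 0.602500
  f(c_2) = f(0.602500) = -2.714264
  f(a) × f(c) ≥ 0, new interval: [0.602500, 1.445000]
Iteration 3:
  c_3 = (0.602500 + 1.445000)/2 = 1.023750
  f(c_3) = f(1.023750) = 3.407712
  f(a) × f(c) < 0, new interval: [0.602500, 1.023750]
Iteration 4:
  c_4 = (0.602500 + 1.023750)/2 = 0.813125
  f(c_4) = f(0.813125) = 0.061055
  f(a) × f(c) < 0, new interval: [0.602500, 0.813125]

After 4 iteration(s), the approximation is c_4 = 0.813125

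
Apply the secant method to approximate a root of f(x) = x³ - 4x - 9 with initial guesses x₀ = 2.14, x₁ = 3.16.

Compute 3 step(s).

f(x) = x³ - 4x - 9
x₀ = 2.14, x₁ = 3.16

Secant formula: x_{n+1} = x_n - f(x_n)(x_n - x_{n-1})/(f(x_n) - f(x_{n-1}))

Iteration 1:
  f(2.140000) = -7.759656
  f(3.160000) = 9.914496
  x_2 = 3.160000 - 9.914496×(3.160000 - 2.140000)/(9.914496 - (-7.759656))
       = 2.587821
Iteration 2:
  f(3.160000) = 9.914496
  f(2.587821) = -2.021126
  x_3 = 2.587821 - (-2.021126)×(2.587821 - 3.160000)/(-2.021126 - 9.914496)
       = 2.684711
Iteration 3:
  f(2.587821) = -2.021126
  f(2.684711) = -0.388326
  x_4 = 2.684711 - (-0.388326)×(2.684711 - 2.587821)/(-0.388326 - (-2.021126))
       = 2.707754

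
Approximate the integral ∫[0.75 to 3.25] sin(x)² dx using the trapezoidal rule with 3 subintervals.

f(x) = sin(x)²
a = 0.75, b = 3.25, n = 3
h = (b - a)/n = 0.833333

Trapezoidal rule: (h/2)[f(x₀) + 2f(x₁) + 2f(x₂) + ... + f(xₙ)]

x_0 = 0.7500, f(x_0) = 0.464631, coefficient = 1
x_1 = 1.5833, f(x_1) = 0.999843, coefficient = 2
x_2 = 2.4167, f(x_2) = 0.439675, coefficient = 2
x_3 = 3.2500, f(x_3) = 0.011706, coefficient = 1

I ≈ (0.833333/2) × 3.355374 = 1.398072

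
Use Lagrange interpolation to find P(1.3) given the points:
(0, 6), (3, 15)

Lagrange interpolation formula:
P(x) = Σ yᵢ × Lᵢ(x)
where Lᵢ(x) = Π_{j≠i} (x - xⱼ)/(xᵢ - xⱼ)

L_0(1.3) = (1.3 - 3)/(0 - 3) = 0.566667
L_1(1.3) = (1.3 - 0)/(3 - 0) = 0.433333

P(1.3) = 6×L_0(1.3) + 15×L_1(1.3)
P(1.3) = 9.900000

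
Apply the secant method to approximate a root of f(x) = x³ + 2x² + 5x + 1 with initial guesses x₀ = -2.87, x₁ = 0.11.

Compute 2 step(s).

f(x) = x³ + 2x² + 5x + 1
x₀ = -2.87, x₁ = 0.11

Secant formula: x_{n+1} = x_n - f(x_n)(x_n - x_{n-1})/(f(x_n) - f(x_{n-1}))

Iteration 1:
  f(-2.870000) = -20.516103
  f(0.110000) = 1.575531
  x_2 = 0.110000 - 1.575531×(0.110000 - (-2.870000))/(1.575531 - (-20.516103))
       = -0.102528
Iteration 2:
  f(0.110000) = 1.575531
  f(-0.102528) = 0.507308
  x_3 = -0.102528 - 0.507308×(-0.102528 - 0.110000)/(0.507308 - 1.575531)
       = -0.203459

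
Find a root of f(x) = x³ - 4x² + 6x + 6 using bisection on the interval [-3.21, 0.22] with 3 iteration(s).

f(x) = x³ - 4x² + 6x + 6
Initial interval: [-3.21, 0.22]

Iteration 1:
  c_1 = (-3.210000 + 0.220000)/2 = -1.495000
  f(c_1) = f(-1.495000) = -15.251462
  f(a) × f(c) ≥ 0, new interval: [-1.495000, 0.220000]
Iteration 2:
  c_2 = (-1.495000 + 0.220000)/2 = -0.637500
  f(c_2) = f(-0.637500) = 0.290291
  f(a) × f(c) < 0, new interval: [-1.495000, -0.637500]
Iteration 3:
  c_3 = (-1.495000 + (-0.637500))/2 = -1.066250
  f(c_3) = f(-1.066250) = -6.157264
  f(a) × f(c) ≥ 0, new interval: [-1.066250, -0.637500]

After 3 iteration(s), the approximation is c_3 = -1.066250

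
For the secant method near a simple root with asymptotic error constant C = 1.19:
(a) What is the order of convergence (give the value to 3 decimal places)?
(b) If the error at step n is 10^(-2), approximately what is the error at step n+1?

(a) Secant method has superlinear convergence with order φ = (1+√5)/2 ≈ 1.618.
    This means |e_{n+1}| ≈ C|e_n|^1.618.

(b) With |e_n| = 10^(-2) and C = 1.19:
    |e_{n+1}| ≈ 1.19 × (10^(-2))^1.618 = 1.19 × 10^(-3.24)

(a) ≈ 1.618 (golden ratio); (b) |e_{n+1}| ≈ 6.910e-04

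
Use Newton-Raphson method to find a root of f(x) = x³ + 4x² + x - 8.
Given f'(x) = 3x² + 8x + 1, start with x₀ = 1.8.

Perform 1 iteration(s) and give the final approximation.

f(x) = x³ + 4x² + x - 8
f'(x) = 3x² + 8x + 1
x₀ = 1.8

Newton-Raphson formula: x_{n+1} = x_n - f(x_n)/f'(x_n)

Iteration 1:
  f(1.800000) = 12.592000
  f'(1.800000) = 25.120000
  x_1 = 1.800000 - 12.592000/25.120000 = 1.298726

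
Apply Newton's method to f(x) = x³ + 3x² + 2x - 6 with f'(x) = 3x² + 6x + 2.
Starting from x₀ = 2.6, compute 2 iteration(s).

f(x) = x³ + 3x² + 2x - 6
f'(x) = 3x² + 6x + 2
x₀ = 2.6

Newton-Raphson formula: x_{n+1} = x_n - f(x_n)/f'(x_n)

Iteration 1:
  f(2.600000) = 37.056000
  f'(2.600000) = 37.880000
  x_1 = 2.600000 - 37.056000/37.880000 = 1.621753
Iteration 2:
  f(1.621753) = 9.399097
  f'(1.621753) = 19.620765
  x_2 = 1.621753 - 9.399097/19.620765 = 1.142715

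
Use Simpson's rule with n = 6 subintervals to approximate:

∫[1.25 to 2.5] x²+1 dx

f(x) = x²+1
a = 1.25, b = 2.5, n = 6
h = (b - a)/n = 0.208333

Simpson's rule: (h/3)[f(x₀) + 4f(x₁) + 2f(x₂) + ... + f(xₙ)]

x_0 = 1.2500, f(x_0) = 2.562500, coefficient = 1
x_1 = 1.4583, f(x_1) = 3.126736, coefficient = 4
x_2 = 1.6667, f(x_2) = 3.777778, coefficient = 2
x_3 = 1.8750, f(x_3) = 4.515625, coefficient = 4
x_4 = 2.0833, f(x_4) = 5.340278, coefficient = 2
x_5 = 2.2917, f(x_5) = 6.251736, coefficient = 4
x_6 = 2.5000, f(x_6) = 7.250000, coefficient = 1

I ≈ (0.208333/3) × 83.625000 = 5.807292
Exact value: 5.807292
Error: 0.000000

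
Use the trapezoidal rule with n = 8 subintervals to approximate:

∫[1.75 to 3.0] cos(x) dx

f(x) = cos(x)
a = 1.75, b = 3.0, n = 8
h = (b - a)/n = 0.156250

Trapezoidal rule: (h/2)[f(x₀) + 2f(x₁) + 2f(x₂) + ... + f(xₙ)]

x_0 = 1.7500, f(x_0) = -0.178246, coefficient = 1
x_1 = 1.9062, f(x_1) = -0.329198, coefficient = 2
x_2 = 2.0625, f(x_2) = -0.472128, coefficient = 2
x_3 = 2.2188, f(x_3) = -0.603556, coefficient = 2
x_4 = 2.3750, f(x_4) = -0.720278, coefficient = 2
x_5 = 2.5312, f(x_5) = -0.819452, coefficient = 2
x_6 = 2.6875, f(x_6) = -0.898659, coefficient = 2
x_7 = 2.8438, f(x_7) = -0.955972, coefficient = 2
x_8 = 3.0000, f(x_8) = -0.989992, coefficient = 1

I ≈ (0.156250/2) × -10.766725 = -0.841150
Exact value: -0.842866
Error: 0.001716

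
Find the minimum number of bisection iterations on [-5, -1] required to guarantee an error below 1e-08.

We need (b-a)/2^n ≤ 1e-08
(-1 - (-5))/2^n ≤ 1e-08
4/2^n ≤ 1e-08
2^n ≥ 400000000
n ≥ log₂(400000000) = 28.58
n ≥ 29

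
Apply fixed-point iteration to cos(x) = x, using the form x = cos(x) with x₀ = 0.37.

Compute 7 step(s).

Equation: cos(x) = x
Fixed-point form: x = cos(x)
x₀ = 0.37

x_1 = g(0.370000) = 0.932327
x_2 = g(0.932327) = 0.595967
x_3 = g(0.595967) = 0.827606
x_4 = g(0.827606) = 0.676640
x_5 = g(0.676640) = 0.779681
x_6 = g(0.779681) = 0.711138
x_7 = g(0.711138) = 0.757620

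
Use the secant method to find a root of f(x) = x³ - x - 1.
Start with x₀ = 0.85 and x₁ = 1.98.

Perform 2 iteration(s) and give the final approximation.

f(x) = x³ - x - 1
x₀ = 0.85, x₁ = 1.98

Secant formula: x_{n+1} = x_n - f(x_n)(x_n - x_{n-1})/(f(x_n) - f(x_{n-1}))

Iteration 1:
  f(0.850000) = -1.235875
  f(1.980000) = 4.782392
  x_2 = 1.980000 - 4.782392×(1.980000 - 0.850000)/(4.782392 - (-1.235875))
       = 1.082050
Iteration 2:
  f(1.980000) = 4.782392
  f(1.082050) = -0.815151
  x_3 = 1.082050 - (-0.815151)×(1.082050 - 1.980000)/(-0.815151 - 4.782392)
       = 1.212815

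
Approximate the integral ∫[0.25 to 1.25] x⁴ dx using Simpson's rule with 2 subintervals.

f(x) = x⁴
a = 0.25, b = 1.25, n = 2
h = (b - a)/n = 0.500000

Simpson's rule: (h/3)[f(x₀) + 4f(x₁) + 2f(x₂) + ... + f(xₙ)]

x_0 = 0.2500, f(x_0) = 0.003906, coefficient = 1
x_1 = 0.7500, f(x_1) = 0.316406, coefficient = 4
x_2 = 1.2500, f(x_2) = 2.441406, coefficient = 1

I ≈ (0.500000/3) × 3.710938 = 0.618490
Exact value: 0.610156
Error: 0.008333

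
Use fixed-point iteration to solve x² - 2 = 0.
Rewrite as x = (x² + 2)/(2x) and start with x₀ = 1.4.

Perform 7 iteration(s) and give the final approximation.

Equation: x² - 2 = 0
Fixed-point form: x = (x² + 2)/(2x)
x₀ = 1.4

x_1 = g(1.400000) = 1.414286
x_2 = g(1.414286) = 1.414214
x_3 = g(1.414214) = 1.414214
x_4 = g(1.414214) = 1.414214
x_5 = g(1.414214) = 1.414214
x_6 = g(1.414214) = 1.414214
x_7 = g(1.414214) = 1.414214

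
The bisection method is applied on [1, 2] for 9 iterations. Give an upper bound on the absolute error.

Bisection error bound: |error| ≤ (b-a)/2^n
|error| ≤ (2 - 1)/2^9 = 1/2^9
|error| ≤ 0.0019531250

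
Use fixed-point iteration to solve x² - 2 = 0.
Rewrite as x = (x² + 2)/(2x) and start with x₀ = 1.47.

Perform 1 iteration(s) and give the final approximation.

Equation: x² - 2 = 0
Fixed-point form: x = (x² + 2)/(2x)
x₀ = 1.47

x_1 = g(1.470000) = 1.415272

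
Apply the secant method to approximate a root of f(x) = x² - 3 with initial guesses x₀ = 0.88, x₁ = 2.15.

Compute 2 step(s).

f(x) = x² - 3
x₀ = 0.88, x₁ = 2.15

Secant formula: x_{n+1} = x_n - f(x_n)(x_n - x_{n-1})/(f(x_n) - f(x_{n-1}))

Iteration 1:
  f(0.880000) = -2.225600
  f(2.150000) = 1.622500
  x_2 = 2.150000 - 1.622500×(2.150000 - 0.880000)/(1.622500 - (-2.225600))
       = 1.614521
Iteration 2:
  f(2.150000) = 1.622500
  f(1.614521) = -0.393320
  x_3 = 1.614521 - (-0.393320)×(1.614521 - 2.150000)/(-0.393320 - 1.622500)
       = 1.719002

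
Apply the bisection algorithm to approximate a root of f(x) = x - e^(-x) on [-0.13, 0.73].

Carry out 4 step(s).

f(x) = x - e^(-x)
Initial interval: [-0.13, 0.73]

Iteration 1:
  c_1 = (-0.130000 + 0.730000)/2 = 0.300000
  f(c_1) = f(0.300000) = -0.440818
  f(a) × f(c) ≥ 0, new interval: [0.300000, 0.730000]
Iteration 2:
  c_2 = (0.300000 + 0.730000)/2 = 0.515000
  f(c_2) = f(0.515000) = -0.082501
  f(a) × f(c) ≥ 0, new interval: [0.515000, 0.730000]
Iteration 3:
  c_3 = (0.515000 + 0.730000)/2 = 0.622500
  f(c_3) = f(0.622500) = 0.085899
  f(a) × f(c) < 0, new interval: [0.515000, 0.622500]
Iteration 4:
  c_4 = (0.515000 + 0.622500)/2 = 0.568750
  f(c_4) = f(0.568750) = 0.002517
  f(a) × f(c) < 0, new interval: [0.515000, 0.568750]

After 4 iteration(s), the approximation is c_4 = 0.568750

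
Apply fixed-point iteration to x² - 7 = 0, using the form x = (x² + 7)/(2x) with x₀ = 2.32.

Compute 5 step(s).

Equation: x² - 7 = 0
Fixed-point form: x = (x² + 7)/(2x)
x₀ = 2.32

x_1 = g(2.320000) = 2.668621
x_2 = g(2.668621) = 2.645849
x_3 = g(2.645849) = 2.645751
x_4 = g(2.645751) = 2.645751
x_5 = g(2.645751) = 2.645751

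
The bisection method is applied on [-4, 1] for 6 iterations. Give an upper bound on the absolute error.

Bisection error bound: |error| ≤ (b-a)/2^n
|error| ≤ (1 - (-4))/2^6 = 5/2^6
|error| ≤ 0.0781250000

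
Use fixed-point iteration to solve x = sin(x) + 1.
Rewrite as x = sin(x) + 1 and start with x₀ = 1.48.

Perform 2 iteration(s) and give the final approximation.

Equation: x = sin(x) + 1
Fixed-point form: x = sin(x) + 1
x₀ = 1.48

x_1 = g(1.480000) = 1.995881
x_2 = g(1.995881) = 1.911004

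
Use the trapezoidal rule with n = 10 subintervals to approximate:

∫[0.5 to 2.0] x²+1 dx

f(x) = x²+1
a = 0.5, b = 2.0, n = 10
h = (b - a)/n = 0.150000

Trapezoidal rule: (h/2)[f(x₀) + 2f(x₁) + 2f(x₂) + ... + f(xₙ)]

x_0 = 0.5000, f(x_0) = 1.250000, coefficient = 1
x_1 = 0.6500, f(x_1) = 1.422500, coefficient = 2
x_2 = 0.8000, f(x_2) = 1.640000, coefficient = 2
x_3 = 0.9500, f(x_3) = 1.902500, coefficient = 2
x_4 = 1.1000, f(x_4) = 2.210000, coefficient = 2
x_5 = 1.2500, f(x_5) = 2.562500, coefficient = 2
x_6 = 1.4000, f(x_6) = 2.960000, coefficient = 2
x_7 = 1.5500, f(x_7) = 3.402500, coefficient = 2
x_8 = 1.7000, f(x_8) = 3.890000, coefficient = 2
x_9 = 1.8500, f(x_9) = 4.422500, coefficient = 2
x_10 = 2.0000, f(x_10) = 5.000000, coefficient = 1

I ≈ (0.150000/2) × 55.075000 = 4.130625
Exact value: 4.125000
Error: 0.005625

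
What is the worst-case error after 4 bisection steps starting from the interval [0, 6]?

Bisection error bound: |error| ≤ (b-a)/2^n
|error| ≤ (6 - 0)/2^4 = 6/2^4
|error| ≤ 0.3750000000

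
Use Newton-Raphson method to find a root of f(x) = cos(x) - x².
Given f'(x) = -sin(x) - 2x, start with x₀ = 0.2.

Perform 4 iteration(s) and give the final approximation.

f(x) = cos(x) - x²
f'(x) = -sin(x) - 2x
x₀ = 0.2

Newton-Raphson formula: x_{n+1} = x_n - f(x_n)/f'(x_n)

Iteration 1:
  f(0.200000) = 0.940067
  f'(0.200000) = -0.598669
  x_1 = 0.200000 - 0.940067/(-0.598669) = 1.770260
Iteration 2:
  f(1.770260) = -3.331965
  f'(1.770260) = -4.520693
  x_2 = 1.770260 - (-3.331965)/(-4.520693) = 1.033213
Iteration 3:
  f(1.033213) = -0.555467
  f'(1.033213) = -2.925374
  x_3 = 1.033213 - (-0.555467)/(-2.925374) = 0.843334
Iteration 4:
  f(0.843334) = -0.046236
  f'(0.843334) = -2.433532
  x_4 = 0.843334 - (-0.046236)/(-2.433532) = 0.824335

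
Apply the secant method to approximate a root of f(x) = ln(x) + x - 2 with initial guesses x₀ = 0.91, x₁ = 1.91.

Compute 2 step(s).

f(x) = ln(x) + x - 2
x₀ = 0.91, x₁ = 1.91

Secant formula: x_{n+1} = x_n - f(x_n)(x_n - x_{n-1})/(f(x_n) - f(x_{n-1}))

Iteration 1:
  f(0.910000) = -1.184311
  f(1.910000) = 0.557103
  x_2 = 1.910000 - 0.557103×(1.910000 - 0.910000)/(0.557103 - (-1.184311))
       = 1.590086
Iteration 2:
  f(1.910000) = 0.557103
  f(1.590086) = 0.053874
  x_3 = 1.590086 - 0.053874×(1.590086 - 1.910000)/(0.053874 - 0.557103)
       = 1.555837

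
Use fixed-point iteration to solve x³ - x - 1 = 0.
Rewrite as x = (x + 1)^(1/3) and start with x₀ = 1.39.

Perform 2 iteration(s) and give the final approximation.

Equation: x³ - x - 1 = 0
Fixed-point form: x = (x + 1)^(1/3)
x₀ = 1.39

x_1 = g(1.390000) = 1.337004
x_2 = g(1.337004) = 1.327048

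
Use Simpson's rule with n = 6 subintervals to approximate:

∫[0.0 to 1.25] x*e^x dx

f(x) = x*e^x
a = 0.0, b = 1.25, n = 6
h = (b - a)/n = 0.208333

Simpson's rule: (h/3)[f(x₀) + 4f(x₁) + 2f(x₂) + ... + f(xₙ)]

x_0 = 0.0000, f(x_0) = 0.000000, coefficient = 1
x_1 = 0.2083, f(x_1) = 0.256588, coefficient = 4
x_2 = 0.4167, f(x_2) = 0.632040, coefficient = 2
x_3 = 0.6250, f(x_3) = 1.167654, coefficient = 4
x_4 = 0.8333, f(x_4) = 1.917480, coefficient = 2
x_5 = 1.0417, f(x_5) = 2.952017, coefficient = 4
x_6 = 1.2500, f(x_6) = 4.362929, coefficient = 1

I ≈ (0.208333/3) × 26.967005 = 1.872709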